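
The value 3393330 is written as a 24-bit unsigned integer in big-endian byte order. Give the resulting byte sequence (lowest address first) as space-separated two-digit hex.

3393330 in hexadecimal, padded to 24 bits, is 0x33C732.
Split into bytes (most-significant first): 33 C7 32.
In big-endian order the high byte comes first in memory.
So the memory order matches the most-significant-first order: 33 C7 32.

33 C7 32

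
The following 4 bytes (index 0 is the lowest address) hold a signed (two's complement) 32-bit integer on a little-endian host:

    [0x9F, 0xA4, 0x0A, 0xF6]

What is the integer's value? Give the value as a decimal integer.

Little-endian: lowest address holds the least-significant byte.
Reassemble most-significant byte first: F6 0A A4 9F → 0xF60AA49F.
Top bit is set, so as a signed 32-bit value this is 0xF60AA49F − 2^32 = -167074657.

-167074657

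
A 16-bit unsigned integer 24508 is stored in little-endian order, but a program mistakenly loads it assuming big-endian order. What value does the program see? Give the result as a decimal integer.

48223

24508 in 16-bit hexadecimal is 0x5FBC.
Stored little-endian, the bytes at ascending addresses are BC 5F.
Read back as big-endian, the last byte is least significant, giving 0xBC5F.
0xBC5F = 48223.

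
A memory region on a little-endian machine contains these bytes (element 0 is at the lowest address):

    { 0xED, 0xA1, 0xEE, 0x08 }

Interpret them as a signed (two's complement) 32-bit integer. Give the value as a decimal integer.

Little-endian stores the least-significant byte at the lowest address.
Reassemble most-significant byte first: 08 EE A1 ED → 0x08EEA1ED.
0x08EEA1ED = 149856749.

149856749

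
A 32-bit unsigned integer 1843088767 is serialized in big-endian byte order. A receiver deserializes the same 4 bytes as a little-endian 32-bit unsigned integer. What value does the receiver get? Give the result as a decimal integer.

2135808877

1843088767 in 32-bit hexadecimal is 0x6DDB4D7F.
Stored big-endian, the bytes at ascending addresses are 6D DB 4D 7F.
Read back as little-endian, the first byte is least significant, giving 0x7F4DDB6D.
0x7F4DDB6D = 2135808877.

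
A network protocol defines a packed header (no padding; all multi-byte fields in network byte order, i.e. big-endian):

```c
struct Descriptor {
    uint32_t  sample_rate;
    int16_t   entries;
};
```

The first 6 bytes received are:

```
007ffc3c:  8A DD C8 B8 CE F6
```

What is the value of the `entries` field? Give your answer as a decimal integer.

-12554

`entries` follows `sample_rate` (4 bytes), so it starts at byte offset 4 and occupies 2 bytes.
Bytes at offsets 4..5: CE F6.
In big-endian order the high byte comes first in memory.
The bytes are already most-significant first: 0xCEF6.
Top bit is set, so as a signed 16-bit value this is 0xCEF6 − 2^16 = -12554.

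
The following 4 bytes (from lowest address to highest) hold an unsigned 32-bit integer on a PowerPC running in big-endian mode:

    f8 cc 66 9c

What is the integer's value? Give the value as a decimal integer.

Big-endian: lowest address holds the most-significant byte.
The bytes are already most-significant first: 0xF8CC669C.
0xF8CC669C = 4174145180.

4174145180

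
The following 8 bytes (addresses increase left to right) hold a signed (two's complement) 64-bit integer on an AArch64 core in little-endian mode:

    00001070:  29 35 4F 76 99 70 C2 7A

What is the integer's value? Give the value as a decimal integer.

8845756422526285097

Little-endian: lowest address holds the least-significant byte.
Reassemble most-significant byte first: 7A C2 70 99 76 4F 35 29 → 0x7AC27099764F3529.
0x7AC27099764F3529 = 8845756422526285097.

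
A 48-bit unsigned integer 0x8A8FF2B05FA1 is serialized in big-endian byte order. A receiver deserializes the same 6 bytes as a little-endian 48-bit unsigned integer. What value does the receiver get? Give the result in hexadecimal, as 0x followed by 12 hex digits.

Stored big-endian, the bytes at ascending addresses are 8A 8F F2 B0 5F A1.
Read back as little-endian, the first byte is least significant, giving 0xA15FB0F28F8A.

0xA15FB0F28F8A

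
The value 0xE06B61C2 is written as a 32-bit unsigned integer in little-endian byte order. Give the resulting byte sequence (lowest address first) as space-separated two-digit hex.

Split into bytes (most-significant first): E0 6B 61 C2.
Little-endian: lowest address holds the least-significant byte.
So at ascending addresses the bytes are C2 61 6B E0.

C2 61 6B E0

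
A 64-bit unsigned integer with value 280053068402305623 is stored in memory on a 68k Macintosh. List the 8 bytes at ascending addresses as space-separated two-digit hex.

03 E2 F2 C8 2C 60 AA 57

280053068402305623 in hexadecimal, padded to 64 bits, is 0x03E2F2C82C60AA57.
Split into bytes (most-significant first): 03 E2 F2 C8 2C 60 AA 57.
In big-endian order the high byte comes first in memory.
So the memory order matches the most-significant-first order: 03 E2 F2 C8 2C 60 AA 57.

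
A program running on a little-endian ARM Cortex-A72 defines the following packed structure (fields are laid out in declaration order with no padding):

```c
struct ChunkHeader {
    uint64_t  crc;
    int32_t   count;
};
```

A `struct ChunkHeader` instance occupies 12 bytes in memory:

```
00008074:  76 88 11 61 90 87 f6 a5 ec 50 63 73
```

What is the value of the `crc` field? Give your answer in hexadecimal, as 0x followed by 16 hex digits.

0xA5F6879061118876

`crc` is the first field, at byte offset 0, occupying 8 bytes.
Bytes at offsets 0..7: 76 88 11 61 90 87 F6 A5.
Little-endian: lowest address holds the least-significant byte.
Reassemble most-significant byte first: A5 F6 87 90 61 11 88 76 → 0xA5F6879061118876.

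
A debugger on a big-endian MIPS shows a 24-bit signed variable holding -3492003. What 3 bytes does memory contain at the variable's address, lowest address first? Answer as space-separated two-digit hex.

CA B7 5D

Two's complement of -3492003 in 24 bits: 3492003 = 0x3548A3; invert → 0xCAB75C; add 1 → 0xCAB75D.
Split into bytes (most-significant first): CA B7 5D.
Big-endian stores the most-significant byte at the lowest address.
So the memory order matches the most-significant-first order: CA B7 5D.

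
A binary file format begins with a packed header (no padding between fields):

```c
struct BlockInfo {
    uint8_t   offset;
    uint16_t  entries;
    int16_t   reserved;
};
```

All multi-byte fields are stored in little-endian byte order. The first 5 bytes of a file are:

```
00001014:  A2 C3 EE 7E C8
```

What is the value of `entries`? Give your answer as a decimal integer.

61123

`entries` follows `offset` (1 byte), so it starts at byte offset 1 and occupies 2 bytes.
Bytes at offsets 1..2: C3 EE.
Little-endian stores the least-significant byte at the lowest address.
Reassemble most-significant byte first: EE C3 → 0xEEC3.
0xEEC3 = 61123.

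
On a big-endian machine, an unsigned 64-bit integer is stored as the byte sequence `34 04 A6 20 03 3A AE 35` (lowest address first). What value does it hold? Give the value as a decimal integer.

In big-endian order the high byte comes first in memory.
The bytes are already most-significant first: 0x3404A620033AAE35.
0x3404A620033AAE35 = 3748303446302436917.

3748303446302436917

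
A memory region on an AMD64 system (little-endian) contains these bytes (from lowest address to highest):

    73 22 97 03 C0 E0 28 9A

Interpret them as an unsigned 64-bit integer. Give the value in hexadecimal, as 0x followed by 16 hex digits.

Little-endian: lowest address holds the least-significant byte.
Reassemble most-significant byte first: 9A 28 E0 C0 03 97 22 73 → 0x9A28E0C003972273.

0x9A28E0C003972273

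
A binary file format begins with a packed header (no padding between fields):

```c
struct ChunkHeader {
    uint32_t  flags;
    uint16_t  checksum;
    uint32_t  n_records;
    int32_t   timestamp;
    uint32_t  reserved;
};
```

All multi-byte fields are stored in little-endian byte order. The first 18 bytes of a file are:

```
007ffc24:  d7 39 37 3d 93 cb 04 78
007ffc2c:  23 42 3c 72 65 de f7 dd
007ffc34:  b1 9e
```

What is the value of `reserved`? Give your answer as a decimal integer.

`reserved` follows `flags` (4 B), `checksum` (2 B), `n_records` (4 B), `timestamp` (4 B), so it starts at offset 4 + 2 + 4 + 4 = 14 and occupies 4 bytes.
Bytes at offsets 14..17: F7 DD B1 9E.
Little-endian: lowest address holds the least-significant byte.
Reassemble most-significant byte first: 9E B1 DD F7 → 0x9EB1DDF7.
0x9EB1DDF7 = 2662456823.

2662456823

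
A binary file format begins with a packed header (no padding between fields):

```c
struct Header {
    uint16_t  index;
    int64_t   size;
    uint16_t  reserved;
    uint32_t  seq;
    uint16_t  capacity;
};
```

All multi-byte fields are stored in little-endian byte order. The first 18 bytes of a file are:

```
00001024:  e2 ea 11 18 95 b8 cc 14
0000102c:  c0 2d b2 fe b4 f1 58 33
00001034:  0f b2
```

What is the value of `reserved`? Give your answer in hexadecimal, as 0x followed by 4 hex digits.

0xFEB2

`reserved` follows `index` (2 B), `size` (8 B), so it starts at offset 2 + 8 = 10 and occupies 2 bytes.
Bytes at offsets 10..11: B2 FE.
Little-endian stores the least-significant byte at the lowest address.
Reassemble most-significant byte first: FE B2 → 0xFEB2.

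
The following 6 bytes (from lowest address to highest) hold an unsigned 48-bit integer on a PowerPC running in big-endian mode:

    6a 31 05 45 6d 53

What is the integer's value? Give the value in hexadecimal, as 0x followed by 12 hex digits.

0x6A3105456D53

Big-endian stores the most-significant byte at the lowest address.
The bytes are already most-significant first: 0x6A3105456D53.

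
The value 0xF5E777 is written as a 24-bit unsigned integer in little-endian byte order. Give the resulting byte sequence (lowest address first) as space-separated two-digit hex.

77 E7 F5

Split into bytes (most-significant first): F5 E7 77.
Little-endian: lowest address holds the least-significant byte.
So at ascending addresses the bytes are 77 E7 F5.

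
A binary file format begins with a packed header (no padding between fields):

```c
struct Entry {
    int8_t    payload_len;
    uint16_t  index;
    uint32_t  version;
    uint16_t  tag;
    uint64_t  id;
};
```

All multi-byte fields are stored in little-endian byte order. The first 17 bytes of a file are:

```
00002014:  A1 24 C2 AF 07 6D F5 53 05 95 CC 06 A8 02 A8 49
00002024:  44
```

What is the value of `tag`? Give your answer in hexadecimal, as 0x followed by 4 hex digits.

0x0553

`tag` follows `payload_len` (1 B), `index` (2 B), `version` (4 B), so it starts at offset 1 + 2 + 4 = 7 and occupies 2 bytes.
Bytes at offsets 7..8: 53 05.
Little-endian: lowest address holds the least-significant byte.
Reassemble most-significant byte first: 05 53 → 0x0553.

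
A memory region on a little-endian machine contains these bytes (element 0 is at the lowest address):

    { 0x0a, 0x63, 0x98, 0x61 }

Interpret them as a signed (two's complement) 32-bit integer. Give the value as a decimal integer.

1637376778

Little-endian: lowest address holds the least-significant byte.
Reassemble most-significant byte first: 61 98 63 0A → 0x6198630A.
0x6198630A = 1637376778.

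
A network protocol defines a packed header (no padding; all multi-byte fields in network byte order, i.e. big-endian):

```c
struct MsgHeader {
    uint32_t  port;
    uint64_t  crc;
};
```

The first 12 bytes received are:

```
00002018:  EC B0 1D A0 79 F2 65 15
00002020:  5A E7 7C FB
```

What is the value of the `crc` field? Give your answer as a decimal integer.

`crc` follows `port` (4 bytes), so it starts at byte offset 4 and occupies 8 bytes.
Bytes at offsets 4..11: 79 F2 65 15 5A E7 7C FB.
Big-endian stores the most-significant byte at the lowest address.
The bytes are already most-significant first: 0x79F265155AE77CFB.
0x79F265155AE77CFB = 8787196965347097851.

8787196965347097851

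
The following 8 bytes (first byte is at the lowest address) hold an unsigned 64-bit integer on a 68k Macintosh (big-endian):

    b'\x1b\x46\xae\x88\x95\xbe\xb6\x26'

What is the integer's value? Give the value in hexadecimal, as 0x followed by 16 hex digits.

0x1B46AE8895BEB626

Big-endian stores the most-significant byte at the lowest address.
The bytes are already most-significant first: 0x1B46AE8895BEB626.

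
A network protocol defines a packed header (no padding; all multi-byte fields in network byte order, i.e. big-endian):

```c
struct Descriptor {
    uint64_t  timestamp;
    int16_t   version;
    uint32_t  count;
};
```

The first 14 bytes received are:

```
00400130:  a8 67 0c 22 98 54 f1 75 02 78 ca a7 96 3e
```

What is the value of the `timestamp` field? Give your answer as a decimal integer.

`timestamp` is the first field, at byte offset 0, occupying 8 bytes.
Bytes at offsets 0..7: A8 67 0C 22 98 54 F1 75.
Big-endian stores the most-significant byte at the lowest address.
The bytes are already most-significant first: 0xA8670C229854F175.
0xA8670C229854F175 = 12134681063697215861.

12134681063697215861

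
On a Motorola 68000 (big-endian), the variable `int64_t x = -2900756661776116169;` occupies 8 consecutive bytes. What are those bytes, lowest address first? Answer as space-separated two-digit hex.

Two's complement of -2900756661776116169 in 64 bits: 2900756661776116169 = 0x28418ED0A50369C9; invert → 0xD7BE712F5AFC9636; add 1 → 0xD7BE712F5AFC9637.
Split into bytes (most-significant first): D7 BE 71 2F 5A FC 96 37.
Big-endian stores the most-significant byte at the lowest address.
So the memory order matches the most-significant-first order: D7 BE 71 2F 5A FC 96 37.

D7 BE 71 2F 5A FC 96 37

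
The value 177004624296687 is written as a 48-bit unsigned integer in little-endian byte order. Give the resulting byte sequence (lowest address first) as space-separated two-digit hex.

EF 3A C1 19 FC A0

177004624296687 in hexadecimal, padded to 48 bits, is 0xA0FC19C13AEF.
Split into bytes (most-significant first): A0 FC 19 C1 3A EF.
In little-endian order the low byte comes first in memory.
So at ascending addresses the bytes are EF 3A C1 19 FC A0.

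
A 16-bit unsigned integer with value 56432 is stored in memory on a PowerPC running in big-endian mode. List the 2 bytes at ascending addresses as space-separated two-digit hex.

56432 in hexadecimal, padded to 16 bits, is 0xDC70.
Split into bytes (most-significant first): DC 70.
In big-endian order the high byte comes first in memory.
So the memory order matches the most-significant-first order: DC 70.

DC 70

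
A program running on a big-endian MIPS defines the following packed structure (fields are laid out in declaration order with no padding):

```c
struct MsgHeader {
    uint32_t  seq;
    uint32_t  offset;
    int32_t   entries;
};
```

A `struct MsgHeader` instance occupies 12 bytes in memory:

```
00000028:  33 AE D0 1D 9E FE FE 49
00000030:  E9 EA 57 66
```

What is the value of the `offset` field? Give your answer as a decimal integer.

2667511369

`offset` follows `seq` (4 bytes), so it starts at byte offset 4 and occupies 4 bytes.
Bytes at offsets 4..7: 9E FE FE 49.
In big-endian order the high byte comes first in memory.
The bytes are already most-significant first: 0x9EFEFE49.
0x9EFEFE49 = 2667511369.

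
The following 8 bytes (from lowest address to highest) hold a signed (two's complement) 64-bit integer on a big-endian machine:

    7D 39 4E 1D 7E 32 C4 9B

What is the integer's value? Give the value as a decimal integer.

In big-endian order the high byte comes first in memory.
The bytes are already most-significant first: 0x7D394E1D7E32C49B.
0x7D394E1D7E32C49B = 9023329216991773851.

9023329216991773851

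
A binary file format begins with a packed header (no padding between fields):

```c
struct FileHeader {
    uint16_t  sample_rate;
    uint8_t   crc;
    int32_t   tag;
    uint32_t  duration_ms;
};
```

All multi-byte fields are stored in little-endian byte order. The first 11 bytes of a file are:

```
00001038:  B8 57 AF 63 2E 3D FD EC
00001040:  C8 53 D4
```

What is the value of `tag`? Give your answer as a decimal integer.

`tag` follows `sample_rate` (2 B), `crc` (1 B), so it starts at offset 2 + 1 = 3 and occupies 4 bytes.
Bytes at offsets 3..6: 63 2E 3D FD.
Little-endian: lowest address holds the least-significant byte.
Reassemble most-significant byte first: FD 3D 2E 63 → 0xFD3D2E63.
Top bit is set, so as a signed 32-bit value this is 0xFD3D2E63 − 2^32 = -46322077.

-46322077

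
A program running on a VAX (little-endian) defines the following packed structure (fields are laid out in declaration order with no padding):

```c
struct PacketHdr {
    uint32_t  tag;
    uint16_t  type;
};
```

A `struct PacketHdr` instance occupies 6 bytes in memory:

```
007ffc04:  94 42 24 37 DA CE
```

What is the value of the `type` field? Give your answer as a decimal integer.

52954

`type` follows `tag` (4 bytes), so it starts at byte offset 4 and occupies 2 bytes.
Bytes at offsets 4..5: DA CE.
Little-endian stores the least-significant byte at the lowest address.
Reassemble most-significant byte first: CE DA → 0xCEDA.
0xCEDA = 52954.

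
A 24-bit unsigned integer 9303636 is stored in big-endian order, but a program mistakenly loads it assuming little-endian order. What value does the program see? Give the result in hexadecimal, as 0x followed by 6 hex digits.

9303636 in 24-bit hexadecimal is 0x8DF654.
Stored big-endian, the bytes at ascending addresses are 8D F6 54.
Read back as little-endian, the first byte is least significant, giving 0x54F68D.

0x54F68D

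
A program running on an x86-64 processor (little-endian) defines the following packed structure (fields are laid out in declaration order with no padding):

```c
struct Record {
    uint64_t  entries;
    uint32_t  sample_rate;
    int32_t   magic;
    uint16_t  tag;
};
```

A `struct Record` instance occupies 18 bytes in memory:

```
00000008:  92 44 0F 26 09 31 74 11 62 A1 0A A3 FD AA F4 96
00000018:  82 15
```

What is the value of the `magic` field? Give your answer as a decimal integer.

`magic` follows `entries` (8 B), `sample_rate` (4 B), so it starts at offset 8 + 4 = 12 and occupies 4 bytes.
Bytes at offsets 12..15: FD AA F4 96.
Little-endian stores the least-significant byte at the lowest address.
Reassemble most-significant byte first: 96 F4 AA FD → 0x96F4AAFD.
Top bit is set, so as a signed 32-bit value this is 0x96F4AAFD − 2^32 = -1762350339.

-1762350339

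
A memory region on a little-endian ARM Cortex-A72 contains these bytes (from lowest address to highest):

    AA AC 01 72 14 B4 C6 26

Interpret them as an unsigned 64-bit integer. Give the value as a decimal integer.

Little-endian: lowest address holds the least-significant byte.
Reassemble most-significant byte first: 26 C6 B4 14 72 01 AC AA → 0x26C6B4147201ACAA.
0x26C6B4147201ACAA = 2794118618735029418.

2794118618735029418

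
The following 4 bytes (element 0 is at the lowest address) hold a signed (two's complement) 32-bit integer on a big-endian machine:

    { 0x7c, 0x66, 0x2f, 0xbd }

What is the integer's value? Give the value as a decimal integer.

2087071677

Big-endian: lowest address holds the most-significant byte.
The bytes are already most-significant first: 0x7C662FBD.
0x7C662FBD = 2087071677.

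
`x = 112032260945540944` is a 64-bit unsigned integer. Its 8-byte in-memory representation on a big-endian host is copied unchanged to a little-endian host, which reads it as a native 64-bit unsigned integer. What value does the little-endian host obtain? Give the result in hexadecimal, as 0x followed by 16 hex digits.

0x50F70A6DBF048E01

112032260945540944 in 64-bit hexadecimal is 0x018E04BF6D0AF750.
Stored big-endian, the bytes at ascending addresses are 01 8E 04 BF 6D 0A F7 50.
Read back as little-endian, the first byte is least significant, giving 0x50F70A6DBF048E01.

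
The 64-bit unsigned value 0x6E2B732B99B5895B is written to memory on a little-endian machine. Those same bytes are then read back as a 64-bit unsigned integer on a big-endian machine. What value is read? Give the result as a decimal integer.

6596002798724393838

Stored little-endian, the bytes at ascending addresses are 5B 89 B5 99 2B 73 2B 6E.
Read back as big-endian, the last byte is least significant, giving 0x5B89B5992B732B6E.
0x5B89B5992B732B6E = 6596002798724393838.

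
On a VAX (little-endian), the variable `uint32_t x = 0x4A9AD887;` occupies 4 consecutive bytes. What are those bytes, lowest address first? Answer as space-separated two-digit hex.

Split into bytes (most-significant first): 4A 9A D8 87.
Little-endian stores the least-significant byte at the lowest address.
So at ascending addresses the bytes are 87 D8 9A 4A.

87 D8 9A 4A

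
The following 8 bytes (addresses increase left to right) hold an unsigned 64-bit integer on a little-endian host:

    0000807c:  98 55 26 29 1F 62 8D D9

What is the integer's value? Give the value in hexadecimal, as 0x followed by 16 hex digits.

Little-endian stores the least-significant byte at the lowest address.
Reassemble most-significant byte first: D9 8D 62 1F 29 26 55 98 → 0xD98D621F29265598.

0xD98D621F29265598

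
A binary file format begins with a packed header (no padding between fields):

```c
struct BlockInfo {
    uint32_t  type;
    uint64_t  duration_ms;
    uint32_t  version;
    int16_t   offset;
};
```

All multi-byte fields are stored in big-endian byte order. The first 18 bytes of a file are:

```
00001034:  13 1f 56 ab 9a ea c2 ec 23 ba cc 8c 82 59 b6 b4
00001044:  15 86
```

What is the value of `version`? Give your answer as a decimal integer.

2186917556

`version` follows `type` (4 B), `duration_ms` (8 B), so it starts at offset 4 + 8 = 12 and occupies 4 bytes.
Bytes at offsets 12..15: 82 59 B6 B4.
In big-endian order the high byte comes first in memory.
The bytes are already most-significant first: 0x8259B6B4.
0x8259B6B4 = 2186917556.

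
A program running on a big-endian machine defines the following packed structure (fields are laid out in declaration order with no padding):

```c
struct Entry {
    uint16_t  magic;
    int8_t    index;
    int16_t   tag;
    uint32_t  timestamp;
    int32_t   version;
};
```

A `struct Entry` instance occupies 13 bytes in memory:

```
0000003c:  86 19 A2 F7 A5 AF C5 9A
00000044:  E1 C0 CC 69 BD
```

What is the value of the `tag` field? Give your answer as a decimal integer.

`tag` follows `magic` (2 B), `index` (1 B), so it starts at offset 2 + 1 = 3 and occupies 2 bytes.
Bytes at offsets 3..4: F7 A5.
Big-endian stores the most-significant byte at the lowest address.
The bytes are already most-significant first: 0xF7A5.
Top bit is set, so as a signed 16-bit value this is 0xF7A5 − 2^16 = -2139.

-2139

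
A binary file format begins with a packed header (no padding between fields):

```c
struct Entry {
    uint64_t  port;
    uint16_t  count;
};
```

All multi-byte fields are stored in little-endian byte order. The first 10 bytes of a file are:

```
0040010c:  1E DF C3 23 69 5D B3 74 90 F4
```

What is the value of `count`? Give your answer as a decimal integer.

`count` follows `port` (8 bytes), so it starts at byte offset 8 and occupies 2 bytes.
Bytes at offsets 8..9: 90 F4.
Little-endian: lowest address holds the least-significant byte.
Reassemble most-significant byte first: F4 90 → 0xF490.
0xF490 = 62608.

62608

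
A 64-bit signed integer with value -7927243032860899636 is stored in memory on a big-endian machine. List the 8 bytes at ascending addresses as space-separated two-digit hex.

91 FC C6 76 42 22 C6 CC

Two's complement of -7927243032860899636 in 64 bits: 7927243032860899636 = 0x6E033989BDDD3934; invert → 0x91FCC6764222C6CB; add 1 → 0x91FCC6764222C6CC.
Split into bytes (most-significant first): 91 FC C6 76 42 22 C6 CC.
Big-endian stores the most-significant byte at the lowest address.
So the memory order matches the most-significant-first order: 91 FC C6 76 42 22 C6 CC.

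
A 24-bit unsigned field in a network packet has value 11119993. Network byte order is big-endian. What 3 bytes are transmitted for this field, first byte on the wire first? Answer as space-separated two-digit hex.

A9 AD 79

11119993 in hexadecimal, padded to 24 bits, is 0xA9AD79.
Split into bytes (most-significant first): A9 AD 79.
In big-endian order the high byte comes first in memory.
So the memory order matches the most-significant-first order: A9 AD 79.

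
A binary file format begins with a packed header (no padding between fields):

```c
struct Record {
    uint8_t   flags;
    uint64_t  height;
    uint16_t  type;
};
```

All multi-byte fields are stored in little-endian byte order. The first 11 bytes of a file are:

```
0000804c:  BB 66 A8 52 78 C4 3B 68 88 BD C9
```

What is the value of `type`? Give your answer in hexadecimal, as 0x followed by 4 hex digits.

0xC9BD

`type` follows `flags` (1 B), `height` (8 B), so it starts at offset 1 + 8 = 9 and occupies 2 bytes.
Bytes at offsets 9..10: BD C9.
Little-endian stores the least-significant byte at the lowest address.
Reassemble most-significant byte first: C9 BD → 0xC9BD.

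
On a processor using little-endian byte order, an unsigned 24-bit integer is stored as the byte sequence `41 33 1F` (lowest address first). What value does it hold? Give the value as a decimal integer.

2044737

Little-endian stores the least-significant byte at the lowest address.
Reassemble most-significant byte first: 1F 33 41 → 0x1F3341.
0x1F3341 = 2044737.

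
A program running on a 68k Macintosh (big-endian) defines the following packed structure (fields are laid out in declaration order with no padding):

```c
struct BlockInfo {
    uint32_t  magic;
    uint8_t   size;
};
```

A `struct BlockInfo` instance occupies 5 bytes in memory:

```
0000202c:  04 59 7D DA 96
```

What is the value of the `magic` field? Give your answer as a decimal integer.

72973786

`magic` is the first field, at byte offset 0, occupying 4 bytes.
Bytes at offsets 0..3: 04 59 7D DA.
Big-endian: lowest address holds the most-significant byte.
The bytes are already most-significant first: 0x04597DDA.
0x04597DDA = 72973786.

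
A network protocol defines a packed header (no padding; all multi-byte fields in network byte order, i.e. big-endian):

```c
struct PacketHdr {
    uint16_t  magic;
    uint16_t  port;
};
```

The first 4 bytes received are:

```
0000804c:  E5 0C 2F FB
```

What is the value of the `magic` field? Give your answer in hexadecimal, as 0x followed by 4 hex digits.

`magic` is the first field, at byte offset 0, occupying 2 bytes.
Bytes at offsets 0..1: E5 0C.
In big-endian order the high byte comes first in memory.
The bytes are already most-significant first: 0xE50C.

0xE50C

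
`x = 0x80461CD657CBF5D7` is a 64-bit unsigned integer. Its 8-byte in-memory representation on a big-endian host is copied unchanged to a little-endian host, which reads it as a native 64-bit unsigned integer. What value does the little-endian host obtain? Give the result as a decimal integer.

Stored big-endian, the bytes at ascending addresses are 80 46 1C D6 57 CB F5 D7.
Read back as little-endian, the first byte is least significant, giving 0xD7F5CB57D61C4680.
0xD7F5CB57D61C4680 = 15561567665563387520.

15561567665563387520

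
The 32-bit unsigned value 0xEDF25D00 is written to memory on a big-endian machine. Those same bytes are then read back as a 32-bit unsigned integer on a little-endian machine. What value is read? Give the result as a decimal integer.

Stored big-endian, the bytes at ascending addresses are ED F2 5D 00.
Read back as little-endian, the first byte is least significant, giving 0x005DF2ED.
0x005DF2ED = 6157037.

6157037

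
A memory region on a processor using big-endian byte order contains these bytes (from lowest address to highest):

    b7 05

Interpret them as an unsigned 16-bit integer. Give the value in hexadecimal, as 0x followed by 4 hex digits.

0xB705

Big-endian stores the most-significant byte at the lowest address.
The bytes are already most-significant first: 0xB705.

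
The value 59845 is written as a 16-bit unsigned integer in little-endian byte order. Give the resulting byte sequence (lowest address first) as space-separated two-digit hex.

59845 in hexadecimal, padded to 16 bits, is 0xE9C5.
Split into bytes (most-significant first): E9 C5.
Little-endian stores the least-significant byte at the lowest address.
So at ascending addresses the bytes are C5 E9.

C5 E9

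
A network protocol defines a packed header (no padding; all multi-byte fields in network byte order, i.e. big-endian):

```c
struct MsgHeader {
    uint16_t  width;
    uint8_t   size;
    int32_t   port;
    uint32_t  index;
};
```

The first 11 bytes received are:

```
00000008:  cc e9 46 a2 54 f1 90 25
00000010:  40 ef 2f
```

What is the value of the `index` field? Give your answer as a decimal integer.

625012527

`index` follows `width` (2 B), `size` (1 B), `port` (4 B), so it starts at offset 2 + 1 + 4 = 7 and occupies 4 bytes.
Bytes at offsets 7..10: 25 40 EF 2F.
Big-endian: lowest address holds the most-significant byte.
The bytes are already most-significant first: 0x2540EF2F.
0x2540EF2F = 625012527.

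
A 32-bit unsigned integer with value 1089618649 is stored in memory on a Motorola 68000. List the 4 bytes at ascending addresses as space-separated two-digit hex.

40 F2 42 D9

1089618649 in hexadecimal, padded to 32 bits, is 0x40F242D9.
Split into bytes (most-significant first): 40 F2 42 D9.
Big-endian stores the most-significant byte at the lowest address.
So the memory order matches the most-significant-first order: 40 F2 42 D9.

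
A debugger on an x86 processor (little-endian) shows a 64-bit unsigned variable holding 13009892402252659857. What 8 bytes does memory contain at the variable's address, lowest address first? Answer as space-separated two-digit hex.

13009892402252659857 in hexadecimal, padded to 64 bits, is 0xB48C6C35E252BC91.
Split into bytes (most-significant first): B4 8C 6C 35 E2 52 BC 91.
Little-endian stores the least-significant byte at the lowest address.
So at ascending addresses the bytes are 91 BC 52 E2 35 6C 8C B4.

91 BC 52 E2 35 6C 8C B4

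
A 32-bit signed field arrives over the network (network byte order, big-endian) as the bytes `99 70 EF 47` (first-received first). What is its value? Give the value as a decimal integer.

-1720651961

Big-endian: lowest address holds the most-significant byte.
The bytes are already most-significant first: 0x9970EF47.
Top bit is set, so as a signed 32-bit value this is 0x9970EF47 − 2^32 = -1720651961.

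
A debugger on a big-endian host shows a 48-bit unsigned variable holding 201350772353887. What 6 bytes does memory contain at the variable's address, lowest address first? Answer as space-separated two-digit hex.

201350772353887 in hexadecimal, padded to 48 bits, is 0xB720A142EB5F.
Split into bytes (most-significant first): B7 20 A1 42 EB 5F.
Big-endian: lowest address holds the most-significant byte.
So the memory order matches the most-significant-first order: B7 20 A1 42 EB 5F.

B7 20 A1 42 EB 5F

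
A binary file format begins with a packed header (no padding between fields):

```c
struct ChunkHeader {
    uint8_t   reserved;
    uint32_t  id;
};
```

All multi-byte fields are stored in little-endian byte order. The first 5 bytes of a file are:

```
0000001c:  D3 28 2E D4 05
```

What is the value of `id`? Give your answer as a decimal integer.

97791528

`id` follows `reserved` (1 byte), so it starts at byte offset 1 and occupies 4 bytes.
Bytes at offsets 1..4: 28 2E D4 05.
Little-endian stores the least-significant byte at the lowest address.
Reassemble most-significant byte first: 05 D4 2E 28 → 0x05D42E28.
0x05D42E28 = 97791528.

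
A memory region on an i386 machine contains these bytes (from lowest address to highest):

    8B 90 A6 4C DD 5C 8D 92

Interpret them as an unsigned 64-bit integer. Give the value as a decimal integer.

10560198806797193355

Little-endian: lowest address holds the least-significant byte.
Reassemble most-significant byte first: 92 8D 5C DD 4C A6 90 8B → 0x928D5CDD4CA6908B.
0x928D5CDD4CA6908B = 10560198806797193355.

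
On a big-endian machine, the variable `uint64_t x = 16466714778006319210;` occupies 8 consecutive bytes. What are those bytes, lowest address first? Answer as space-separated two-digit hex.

16466714778006319210 in hexadecimal, padded to 64 bits, is 0xE48585D8A0BDF06A.
Split into bytes (most-significant first): E4 85 85 D8 A0 BD F0 6A.
In big-endian order the high byte comes first in memory.
So the memory order matches the most-significant-first order: E4 85 85 D8 A0 BD F0 6A.

E4 85 85 D8 A0 BD F0 6A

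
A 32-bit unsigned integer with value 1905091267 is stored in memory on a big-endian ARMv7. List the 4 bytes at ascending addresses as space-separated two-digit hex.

1905091267 in hexadecimal, padded to 32 bits, is 0x718D62C3.
Split into bytes (most-significant first): 71 8D 62 C3.
Big-endian stores the most-significant byte at the lowest address.
So the memory order matches the most-significant-first order: 71 8D 62 C3.

71 8D 62 C3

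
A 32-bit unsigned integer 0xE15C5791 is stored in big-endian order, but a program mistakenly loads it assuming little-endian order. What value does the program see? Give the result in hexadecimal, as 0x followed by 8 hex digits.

0x91575CE1

Stored big-endian, the bytes at ascending addresses are E1 5C 57 91.
Read back as little-endian, the first byte is least significant, giving 0x91575CE1.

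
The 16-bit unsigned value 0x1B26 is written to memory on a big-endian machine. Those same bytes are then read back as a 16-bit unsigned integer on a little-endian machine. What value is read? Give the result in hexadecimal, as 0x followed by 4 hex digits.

Stored big-endian, the bytes at ascending addresses are 1B 26.
Read back as little-endian, the first byte is least significant, giving 0x261B.

0x261B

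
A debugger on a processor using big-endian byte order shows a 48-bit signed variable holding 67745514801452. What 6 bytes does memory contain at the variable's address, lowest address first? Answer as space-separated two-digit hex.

67745514801452 in hexadecimal, padded to 48 bits, is 0x3D9D3B58492C.
Split into bytes (most-significant first): 3D 9D 3B 58 49 2C.
Big-endian stores the most-significant byte at the lowest address.
So the memory order matches the most-significant-first order: 3D 9D 3B 58 49 2C.

3D 9D 3B 58 49 2C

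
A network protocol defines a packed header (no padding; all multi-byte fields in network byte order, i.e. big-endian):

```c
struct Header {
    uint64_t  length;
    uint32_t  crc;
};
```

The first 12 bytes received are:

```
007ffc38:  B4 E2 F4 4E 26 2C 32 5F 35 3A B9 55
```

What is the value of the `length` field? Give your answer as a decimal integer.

13034248888048693855

`length` is the first field, at byte offset 0, occupying 8 bytes.
Bytes at offsets 0..7: B4 E2 F4 4E 26 2C 32 5F.
In big-endian order the high byte comes first in memory.
The bytes are already most-significant first: 0xB4E2F44E262C325F.
0xB4E2F44E262C325F = 13034248888048693855.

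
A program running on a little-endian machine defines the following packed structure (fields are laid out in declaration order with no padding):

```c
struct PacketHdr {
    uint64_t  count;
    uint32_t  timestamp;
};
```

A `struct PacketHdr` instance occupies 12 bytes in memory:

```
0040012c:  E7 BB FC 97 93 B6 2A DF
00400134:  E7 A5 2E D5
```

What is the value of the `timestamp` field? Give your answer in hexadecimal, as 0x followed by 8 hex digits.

0xD52EA5E7

`timestamp` follows `count` (8 bytes), so it starts at byte offset 8 and occupies 4 bytes.
Bytes at offsets 8..11: E7 A5 2E D5.
Little-endian: lowest address holds the least-significant byte.
Reassemble most-significant byte first: D5 2E A5 E7 → 0xD52EA5E7.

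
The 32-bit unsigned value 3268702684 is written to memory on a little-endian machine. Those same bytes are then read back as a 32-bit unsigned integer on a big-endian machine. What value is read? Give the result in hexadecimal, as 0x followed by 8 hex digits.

0xDC71D4C2

3268702684 in 32-bit hexadecimal is 0xC2D471DC.
Stored little-endian, the bytes at ascending addresses are DC 71 D4 C2.
Read back as big-endian, the last byte is least significant, giving 0xDC71D4C2.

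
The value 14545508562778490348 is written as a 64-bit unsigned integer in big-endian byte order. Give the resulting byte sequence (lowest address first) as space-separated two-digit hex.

14545508562778490348 in hexadecimal, padded to 64 bits, is 0xC9DC06F8F1D085EC.
Split into bytes (most-significant first): C9 DC 06 F8 F1 D0 85 EC.
Big-endian stores the most-significant byte at the lowest address.
So the memory order matches the most-significant-first order: C9 DC 06 F8 F1 D0 85 EC.

C9 DC 06 F8 F1 D0 85 EC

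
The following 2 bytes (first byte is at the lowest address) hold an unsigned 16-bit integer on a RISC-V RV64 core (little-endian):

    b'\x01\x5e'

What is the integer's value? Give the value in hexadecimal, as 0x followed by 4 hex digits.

In little-endian order the low byte comes first in memory.
Reassemble most-significant byte first: 5E 01 → 0x5E01.

0x5E01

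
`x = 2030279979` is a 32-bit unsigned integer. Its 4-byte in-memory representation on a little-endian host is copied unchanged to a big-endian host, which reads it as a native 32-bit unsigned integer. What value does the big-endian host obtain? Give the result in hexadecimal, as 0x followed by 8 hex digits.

0x2B9D0379

2030279979 in 32-bit hexadecimal is 0x79039D2B.
Stored little-endian, the bytes at ascending addresses are 2B 9D 03 79.
Read back as big-endian, the last byte is least significant, giving 0x2B9D0379.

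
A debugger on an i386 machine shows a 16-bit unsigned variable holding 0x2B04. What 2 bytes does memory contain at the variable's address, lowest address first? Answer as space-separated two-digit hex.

Split into bytes (most-significant first): 2B 04.
Little-endian stores the least-significant byte at the lowest address.
So at ascending addresses the bytes are 04 2B.

04 2B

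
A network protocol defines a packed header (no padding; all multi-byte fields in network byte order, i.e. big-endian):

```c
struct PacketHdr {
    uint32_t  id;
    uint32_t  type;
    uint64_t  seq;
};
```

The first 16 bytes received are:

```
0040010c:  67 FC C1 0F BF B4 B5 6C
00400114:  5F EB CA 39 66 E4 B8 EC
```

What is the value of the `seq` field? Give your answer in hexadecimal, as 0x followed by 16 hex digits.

`seq` follows `id` (4 B), `type` (4 B), so it starts at offset 4 + 4 = 8 and occupies 8 bytes.
Bytes at offsets 8..15: 5F EB CA 39 66 E4 B8 EC.
Big-endian: lowest address holds the most-significant byte.
The bytes are already most-significant first: 0x5FEBCA3966E4B8EC.

0x5FEBCA3966E4B8EC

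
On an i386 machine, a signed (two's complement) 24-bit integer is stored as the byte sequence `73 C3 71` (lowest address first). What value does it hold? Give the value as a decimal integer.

7455603

Little-endian stores the least-significant byte at the lowest address.
Reassemble most-significant byte first: 71 C3 73 → 0x71C373.
0x71C373 = 7455603.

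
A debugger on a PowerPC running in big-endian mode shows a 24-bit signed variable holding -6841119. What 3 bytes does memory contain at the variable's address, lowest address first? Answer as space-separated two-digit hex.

97 9C E1

Two's complement of -6841119 in 24 bits: 6841119 = 0x68631F; invert → 0x979CE0; add 1 → 0x979CE1.
Split into bytes (most-significant first): 97 9C E1.
Big-endian: lowest address holds the most-significant byte.
So the memory order matches the most-significant-first order: 97 9C E1.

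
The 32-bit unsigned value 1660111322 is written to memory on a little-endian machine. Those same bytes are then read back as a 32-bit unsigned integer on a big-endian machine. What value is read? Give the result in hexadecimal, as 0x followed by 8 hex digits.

0xDA49F362

1660111322 in 32-bit hexadecimal is 0x62F349DA.
Stored little-endian, the bytes at ascending addresses are DA 49 F3 62.
Read back as big-endian, the last byte is least significant, giving 0xDA49F362.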